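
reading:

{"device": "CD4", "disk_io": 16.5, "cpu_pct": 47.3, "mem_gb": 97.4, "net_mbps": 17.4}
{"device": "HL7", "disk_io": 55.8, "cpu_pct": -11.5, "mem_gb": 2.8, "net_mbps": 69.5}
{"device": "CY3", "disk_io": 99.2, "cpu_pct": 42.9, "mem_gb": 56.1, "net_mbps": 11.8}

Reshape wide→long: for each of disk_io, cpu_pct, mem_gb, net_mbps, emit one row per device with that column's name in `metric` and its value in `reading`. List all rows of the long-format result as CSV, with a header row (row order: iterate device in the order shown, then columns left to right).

Each (device, column) pair becomes one row: 3 × 4 = 12 rows.
For example, (CD4, disk_io) → reading=16.5.

device,metric,reading
CD4,disk_io,16.5
CD4,cpu_pct,47.3
CD4,mem_gb,97.4
CD4,net_mbps,17.4
HL7,disk_io,55.8
HL7,cpu_pct,-11.5
HL7,mem_gb,2.8
HL7,net_mbps,69.5
CY3,disk_io,99.2
CY3,cpu_pct,42.9
CY3,mem_gb,56.1
CY3,net_mbps,11.8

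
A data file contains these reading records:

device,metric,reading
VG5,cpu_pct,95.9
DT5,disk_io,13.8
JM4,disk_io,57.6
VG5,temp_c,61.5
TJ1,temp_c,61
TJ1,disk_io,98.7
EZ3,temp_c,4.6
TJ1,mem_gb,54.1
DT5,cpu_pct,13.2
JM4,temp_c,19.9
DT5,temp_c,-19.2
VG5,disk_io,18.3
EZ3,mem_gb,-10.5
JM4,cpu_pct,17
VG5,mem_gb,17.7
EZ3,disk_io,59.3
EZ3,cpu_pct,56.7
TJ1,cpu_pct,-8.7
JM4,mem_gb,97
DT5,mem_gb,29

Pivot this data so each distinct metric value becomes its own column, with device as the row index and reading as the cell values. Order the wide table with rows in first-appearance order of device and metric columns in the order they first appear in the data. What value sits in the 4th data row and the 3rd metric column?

61

With rows in first-appearance order of device, row 4 is device=TJ1. metric columns in first-appearance order: cpu_pct, disk_io, temp_c, mem_gb; column 3 is temp_c.
Long rows with device=TJ1, metric=temp_c: reading = 61.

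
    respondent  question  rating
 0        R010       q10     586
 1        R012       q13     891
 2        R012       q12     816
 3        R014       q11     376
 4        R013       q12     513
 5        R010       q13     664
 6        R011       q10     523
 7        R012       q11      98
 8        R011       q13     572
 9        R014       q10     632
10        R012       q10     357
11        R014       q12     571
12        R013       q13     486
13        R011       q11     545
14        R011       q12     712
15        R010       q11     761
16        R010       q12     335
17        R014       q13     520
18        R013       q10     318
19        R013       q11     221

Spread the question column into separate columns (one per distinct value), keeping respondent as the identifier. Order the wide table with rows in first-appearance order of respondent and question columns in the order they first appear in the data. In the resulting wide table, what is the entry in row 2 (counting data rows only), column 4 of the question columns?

98

With rows in first-appearance order of respondent, row 2 is respondent=R012. question columns in first-appearance order: q10, q13, q12, q11; column 4 is q11.
Long rows with respondent=R012, question=q11: rating = 98.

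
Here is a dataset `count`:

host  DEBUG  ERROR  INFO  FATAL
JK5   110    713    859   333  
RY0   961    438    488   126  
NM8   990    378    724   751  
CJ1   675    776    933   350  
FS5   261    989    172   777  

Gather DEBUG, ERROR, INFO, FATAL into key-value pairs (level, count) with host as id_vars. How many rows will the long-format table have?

5 host values × 4 melted columns = 20 rows.

20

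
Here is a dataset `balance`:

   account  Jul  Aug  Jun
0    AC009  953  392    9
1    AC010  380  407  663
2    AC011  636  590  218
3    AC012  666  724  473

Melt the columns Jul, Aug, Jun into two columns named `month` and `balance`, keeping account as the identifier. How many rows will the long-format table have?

12

4 account values × 3 melted columns = 12 rows.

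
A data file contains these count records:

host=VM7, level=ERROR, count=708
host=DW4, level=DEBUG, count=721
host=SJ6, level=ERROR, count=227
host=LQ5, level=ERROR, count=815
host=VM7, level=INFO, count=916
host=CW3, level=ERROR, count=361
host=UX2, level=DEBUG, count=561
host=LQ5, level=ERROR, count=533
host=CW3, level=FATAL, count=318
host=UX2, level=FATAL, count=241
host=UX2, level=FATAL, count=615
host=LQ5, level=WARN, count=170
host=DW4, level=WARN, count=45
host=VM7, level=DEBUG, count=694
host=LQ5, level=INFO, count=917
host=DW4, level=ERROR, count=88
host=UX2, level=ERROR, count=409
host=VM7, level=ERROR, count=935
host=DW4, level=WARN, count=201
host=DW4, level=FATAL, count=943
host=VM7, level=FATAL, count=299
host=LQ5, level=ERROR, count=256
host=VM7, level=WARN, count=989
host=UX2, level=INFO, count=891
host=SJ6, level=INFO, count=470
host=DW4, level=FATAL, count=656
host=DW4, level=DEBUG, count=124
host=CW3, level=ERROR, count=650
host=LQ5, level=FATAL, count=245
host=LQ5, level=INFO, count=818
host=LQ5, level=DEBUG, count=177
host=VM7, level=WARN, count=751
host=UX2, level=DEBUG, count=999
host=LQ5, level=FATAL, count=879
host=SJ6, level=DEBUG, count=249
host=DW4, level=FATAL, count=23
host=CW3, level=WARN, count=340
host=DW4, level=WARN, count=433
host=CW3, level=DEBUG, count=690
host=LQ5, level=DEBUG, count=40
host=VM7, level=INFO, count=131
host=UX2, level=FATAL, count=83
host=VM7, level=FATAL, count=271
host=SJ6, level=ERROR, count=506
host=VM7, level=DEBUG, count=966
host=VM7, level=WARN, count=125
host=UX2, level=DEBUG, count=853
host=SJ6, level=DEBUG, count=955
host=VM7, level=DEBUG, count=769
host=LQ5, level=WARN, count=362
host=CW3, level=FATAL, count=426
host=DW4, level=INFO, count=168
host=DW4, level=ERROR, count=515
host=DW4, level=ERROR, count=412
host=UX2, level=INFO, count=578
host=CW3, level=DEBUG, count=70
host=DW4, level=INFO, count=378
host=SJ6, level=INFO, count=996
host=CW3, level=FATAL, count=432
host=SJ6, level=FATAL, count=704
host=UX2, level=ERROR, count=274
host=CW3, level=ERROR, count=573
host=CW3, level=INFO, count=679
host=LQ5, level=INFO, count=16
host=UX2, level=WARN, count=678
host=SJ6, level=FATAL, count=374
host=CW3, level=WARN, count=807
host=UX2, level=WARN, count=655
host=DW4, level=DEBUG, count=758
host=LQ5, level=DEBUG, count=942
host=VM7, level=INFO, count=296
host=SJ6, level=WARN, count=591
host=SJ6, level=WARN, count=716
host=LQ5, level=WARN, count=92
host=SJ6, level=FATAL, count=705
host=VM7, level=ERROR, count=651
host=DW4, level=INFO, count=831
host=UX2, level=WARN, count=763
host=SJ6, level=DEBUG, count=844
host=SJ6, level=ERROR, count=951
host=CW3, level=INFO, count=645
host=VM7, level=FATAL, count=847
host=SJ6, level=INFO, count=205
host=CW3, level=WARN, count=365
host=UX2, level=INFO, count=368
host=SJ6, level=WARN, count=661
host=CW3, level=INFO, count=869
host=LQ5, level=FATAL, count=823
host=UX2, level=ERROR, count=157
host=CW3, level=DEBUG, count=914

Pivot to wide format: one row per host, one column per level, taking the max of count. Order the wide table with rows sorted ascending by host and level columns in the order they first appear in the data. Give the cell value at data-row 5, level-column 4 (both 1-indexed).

With rows sorted ascending by host, row 5 is host=UX2. level columns in first-appearance order: ERROR, DEBUG, INFO, FATAL, WARN; column 4 is FATAL.
Long rows with host=UX2, level=FATAL: max(241, 615, 83) = 615.

615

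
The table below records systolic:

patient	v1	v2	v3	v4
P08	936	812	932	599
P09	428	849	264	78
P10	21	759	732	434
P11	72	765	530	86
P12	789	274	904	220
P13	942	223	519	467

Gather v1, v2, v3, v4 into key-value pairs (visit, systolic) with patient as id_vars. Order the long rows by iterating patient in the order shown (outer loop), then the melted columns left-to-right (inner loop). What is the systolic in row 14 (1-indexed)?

765

24 rows total (6 × 4). Row 14: index ⌊(14-1)/4⌋ = 3 into patient → P11; (14-1) mod 4 = 1 into the melted columns → v2.
So row 14 is (P11, v2, 765); systolic = 765.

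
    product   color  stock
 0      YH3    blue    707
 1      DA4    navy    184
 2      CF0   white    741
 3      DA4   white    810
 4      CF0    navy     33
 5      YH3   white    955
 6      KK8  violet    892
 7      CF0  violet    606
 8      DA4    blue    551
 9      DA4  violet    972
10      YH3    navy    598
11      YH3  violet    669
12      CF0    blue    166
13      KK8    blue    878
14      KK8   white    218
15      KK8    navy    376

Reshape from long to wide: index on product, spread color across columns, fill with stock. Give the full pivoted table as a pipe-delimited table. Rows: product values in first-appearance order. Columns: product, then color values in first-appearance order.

| product | blue | navy | white | violet |
| YH3 | 707 | 598 | 955 | 669 |
| DA4 | 551 | 184 | 810 | 972 |
| CF0 | 166 | 33 | 741 | 606 |
| KK8 | 878 | 376 | 218 | 892 |

Columns: product plus the 4 distinct color values (blue, navy, white, violet).
For example, row YH3 column blue takes stock=707 from the long row (YH3, blue).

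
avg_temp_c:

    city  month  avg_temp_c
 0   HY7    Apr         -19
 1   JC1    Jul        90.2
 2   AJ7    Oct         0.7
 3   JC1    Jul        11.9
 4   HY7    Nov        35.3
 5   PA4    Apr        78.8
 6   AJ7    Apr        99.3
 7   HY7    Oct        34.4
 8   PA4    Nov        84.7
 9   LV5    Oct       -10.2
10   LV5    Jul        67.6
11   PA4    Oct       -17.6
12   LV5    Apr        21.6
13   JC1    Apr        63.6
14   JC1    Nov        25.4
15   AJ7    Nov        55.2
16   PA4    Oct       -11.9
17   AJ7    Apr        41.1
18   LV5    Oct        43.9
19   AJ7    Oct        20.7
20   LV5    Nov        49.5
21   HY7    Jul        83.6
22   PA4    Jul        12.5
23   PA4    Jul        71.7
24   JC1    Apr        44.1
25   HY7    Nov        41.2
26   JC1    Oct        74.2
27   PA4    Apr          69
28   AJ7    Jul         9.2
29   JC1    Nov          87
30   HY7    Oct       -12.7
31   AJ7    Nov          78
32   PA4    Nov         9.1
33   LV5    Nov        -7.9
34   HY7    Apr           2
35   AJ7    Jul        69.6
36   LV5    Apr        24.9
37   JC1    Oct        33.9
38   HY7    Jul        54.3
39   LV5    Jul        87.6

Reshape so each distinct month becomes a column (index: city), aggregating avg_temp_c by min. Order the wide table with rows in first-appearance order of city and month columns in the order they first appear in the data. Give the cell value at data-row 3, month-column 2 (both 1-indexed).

With rows in first-appearance order of city, row 3 is city=AJ7. month columns in first-appearance order: Apr, Jul, Oct, Nov; column 2 is Jul.
Long rows with city=AJ7, month=Jul: min(9.2, 69.6) = 9.2.

9.2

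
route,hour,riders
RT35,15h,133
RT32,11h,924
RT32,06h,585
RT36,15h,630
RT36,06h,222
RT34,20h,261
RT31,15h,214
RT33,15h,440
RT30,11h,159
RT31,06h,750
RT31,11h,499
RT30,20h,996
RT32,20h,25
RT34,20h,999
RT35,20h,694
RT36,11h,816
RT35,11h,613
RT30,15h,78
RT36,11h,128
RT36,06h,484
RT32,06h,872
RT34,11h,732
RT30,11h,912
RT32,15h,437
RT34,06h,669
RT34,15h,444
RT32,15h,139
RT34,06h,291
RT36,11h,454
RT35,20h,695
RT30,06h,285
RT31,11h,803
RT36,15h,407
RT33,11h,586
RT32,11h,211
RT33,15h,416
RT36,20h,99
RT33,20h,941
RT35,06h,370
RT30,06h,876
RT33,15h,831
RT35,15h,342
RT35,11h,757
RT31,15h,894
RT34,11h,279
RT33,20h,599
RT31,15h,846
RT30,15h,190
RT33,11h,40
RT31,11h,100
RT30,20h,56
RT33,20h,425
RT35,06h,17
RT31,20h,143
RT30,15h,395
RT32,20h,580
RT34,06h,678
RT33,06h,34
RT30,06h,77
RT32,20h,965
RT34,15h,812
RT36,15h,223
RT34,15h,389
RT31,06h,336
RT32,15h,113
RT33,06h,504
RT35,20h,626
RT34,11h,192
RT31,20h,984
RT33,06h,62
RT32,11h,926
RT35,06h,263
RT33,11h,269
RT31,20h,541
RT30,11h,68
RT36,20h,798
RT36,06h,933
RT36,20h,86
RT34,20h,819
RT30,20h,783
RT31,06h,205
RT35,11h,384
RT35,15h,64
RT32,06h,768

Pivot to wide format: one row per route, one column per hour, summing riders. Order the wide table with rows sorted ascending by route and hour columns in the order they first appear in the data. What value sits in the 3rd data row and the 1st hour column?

With rows sorted ascending by route, row 3 is route=RT32. hour columns in first-appearance order: 15h, 11h, 06h, 20h; column 1 is 15h.
Long rows with route=RT32, hour=15h: 437 + 139 + 113 = 689.

689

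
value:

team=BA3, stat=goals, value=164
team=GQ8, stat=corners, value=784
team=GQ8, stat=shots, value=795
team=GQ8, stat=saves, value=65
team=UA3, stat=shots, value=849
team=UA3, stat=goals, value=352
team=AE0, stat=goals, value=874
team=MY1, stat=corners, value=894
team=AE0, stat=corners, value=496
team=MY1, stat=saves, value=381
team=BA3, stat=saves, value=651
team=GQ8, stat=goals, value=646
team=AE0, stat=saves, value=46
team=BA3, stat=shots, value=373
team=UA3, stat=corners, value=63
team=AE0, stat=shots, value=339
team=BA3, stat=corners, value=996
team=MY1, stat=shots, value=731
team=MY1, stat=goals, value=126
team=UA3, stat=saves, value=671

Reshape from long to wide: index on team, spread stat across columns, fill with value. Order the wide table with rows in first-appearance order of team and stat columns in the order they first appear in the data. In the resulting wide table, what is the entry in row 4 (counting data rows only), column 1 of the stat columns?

With rows in first-appearance order of team, row 4 is team=AE0. stat columns in first-appearance order: goals, corners, shots, saves; column 1 is goals.
Long rows with team=AE0, stat=goals: value = 874.

874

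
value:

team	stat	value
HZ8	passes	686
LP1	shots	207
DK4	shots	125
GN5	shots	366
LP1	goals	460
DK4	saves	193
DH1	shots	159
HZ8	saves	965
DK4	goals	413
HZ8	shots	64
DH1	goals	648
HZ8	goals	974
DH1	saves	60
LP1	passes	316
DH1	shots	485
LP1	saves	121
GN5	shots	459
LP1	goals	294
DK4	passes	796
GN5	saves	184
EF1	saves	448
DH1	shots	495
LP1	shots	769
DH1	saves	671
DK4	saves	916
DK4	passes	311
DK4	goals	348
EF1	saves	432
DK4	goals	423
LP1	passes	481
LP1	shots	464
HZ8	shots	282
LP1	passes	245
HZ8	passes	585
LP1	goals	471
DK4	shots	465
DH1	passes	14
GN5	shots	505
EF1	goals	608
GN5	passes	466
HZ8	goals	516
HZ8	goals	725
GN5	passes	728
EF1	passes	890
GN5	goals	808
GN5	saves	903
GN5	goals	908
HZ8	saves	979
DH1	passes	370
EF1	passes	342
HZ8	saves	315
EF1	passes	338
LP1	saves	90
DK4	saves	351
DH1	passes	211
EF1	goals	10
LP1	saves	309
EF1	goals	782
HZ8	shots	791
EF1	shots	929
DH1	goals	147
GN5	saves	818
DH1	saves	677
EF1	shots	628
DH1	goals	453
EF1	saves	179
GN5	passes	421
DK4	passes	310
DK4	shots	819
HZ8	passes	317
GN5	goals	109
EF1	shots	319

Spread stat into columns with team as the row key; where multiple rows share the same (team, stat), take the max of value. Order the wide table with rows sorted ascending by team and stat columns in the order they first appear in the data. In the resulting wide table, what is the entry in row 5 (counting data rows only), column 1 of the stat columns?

686

With rows sorted ascending by team, row 5 is team=HZ8. stat columns in first-appearance order: passes, shots, goals, saves; column 1 is passes.
Long rows with team=HZ8, stat=passes: max(686, 585, 317) = 686.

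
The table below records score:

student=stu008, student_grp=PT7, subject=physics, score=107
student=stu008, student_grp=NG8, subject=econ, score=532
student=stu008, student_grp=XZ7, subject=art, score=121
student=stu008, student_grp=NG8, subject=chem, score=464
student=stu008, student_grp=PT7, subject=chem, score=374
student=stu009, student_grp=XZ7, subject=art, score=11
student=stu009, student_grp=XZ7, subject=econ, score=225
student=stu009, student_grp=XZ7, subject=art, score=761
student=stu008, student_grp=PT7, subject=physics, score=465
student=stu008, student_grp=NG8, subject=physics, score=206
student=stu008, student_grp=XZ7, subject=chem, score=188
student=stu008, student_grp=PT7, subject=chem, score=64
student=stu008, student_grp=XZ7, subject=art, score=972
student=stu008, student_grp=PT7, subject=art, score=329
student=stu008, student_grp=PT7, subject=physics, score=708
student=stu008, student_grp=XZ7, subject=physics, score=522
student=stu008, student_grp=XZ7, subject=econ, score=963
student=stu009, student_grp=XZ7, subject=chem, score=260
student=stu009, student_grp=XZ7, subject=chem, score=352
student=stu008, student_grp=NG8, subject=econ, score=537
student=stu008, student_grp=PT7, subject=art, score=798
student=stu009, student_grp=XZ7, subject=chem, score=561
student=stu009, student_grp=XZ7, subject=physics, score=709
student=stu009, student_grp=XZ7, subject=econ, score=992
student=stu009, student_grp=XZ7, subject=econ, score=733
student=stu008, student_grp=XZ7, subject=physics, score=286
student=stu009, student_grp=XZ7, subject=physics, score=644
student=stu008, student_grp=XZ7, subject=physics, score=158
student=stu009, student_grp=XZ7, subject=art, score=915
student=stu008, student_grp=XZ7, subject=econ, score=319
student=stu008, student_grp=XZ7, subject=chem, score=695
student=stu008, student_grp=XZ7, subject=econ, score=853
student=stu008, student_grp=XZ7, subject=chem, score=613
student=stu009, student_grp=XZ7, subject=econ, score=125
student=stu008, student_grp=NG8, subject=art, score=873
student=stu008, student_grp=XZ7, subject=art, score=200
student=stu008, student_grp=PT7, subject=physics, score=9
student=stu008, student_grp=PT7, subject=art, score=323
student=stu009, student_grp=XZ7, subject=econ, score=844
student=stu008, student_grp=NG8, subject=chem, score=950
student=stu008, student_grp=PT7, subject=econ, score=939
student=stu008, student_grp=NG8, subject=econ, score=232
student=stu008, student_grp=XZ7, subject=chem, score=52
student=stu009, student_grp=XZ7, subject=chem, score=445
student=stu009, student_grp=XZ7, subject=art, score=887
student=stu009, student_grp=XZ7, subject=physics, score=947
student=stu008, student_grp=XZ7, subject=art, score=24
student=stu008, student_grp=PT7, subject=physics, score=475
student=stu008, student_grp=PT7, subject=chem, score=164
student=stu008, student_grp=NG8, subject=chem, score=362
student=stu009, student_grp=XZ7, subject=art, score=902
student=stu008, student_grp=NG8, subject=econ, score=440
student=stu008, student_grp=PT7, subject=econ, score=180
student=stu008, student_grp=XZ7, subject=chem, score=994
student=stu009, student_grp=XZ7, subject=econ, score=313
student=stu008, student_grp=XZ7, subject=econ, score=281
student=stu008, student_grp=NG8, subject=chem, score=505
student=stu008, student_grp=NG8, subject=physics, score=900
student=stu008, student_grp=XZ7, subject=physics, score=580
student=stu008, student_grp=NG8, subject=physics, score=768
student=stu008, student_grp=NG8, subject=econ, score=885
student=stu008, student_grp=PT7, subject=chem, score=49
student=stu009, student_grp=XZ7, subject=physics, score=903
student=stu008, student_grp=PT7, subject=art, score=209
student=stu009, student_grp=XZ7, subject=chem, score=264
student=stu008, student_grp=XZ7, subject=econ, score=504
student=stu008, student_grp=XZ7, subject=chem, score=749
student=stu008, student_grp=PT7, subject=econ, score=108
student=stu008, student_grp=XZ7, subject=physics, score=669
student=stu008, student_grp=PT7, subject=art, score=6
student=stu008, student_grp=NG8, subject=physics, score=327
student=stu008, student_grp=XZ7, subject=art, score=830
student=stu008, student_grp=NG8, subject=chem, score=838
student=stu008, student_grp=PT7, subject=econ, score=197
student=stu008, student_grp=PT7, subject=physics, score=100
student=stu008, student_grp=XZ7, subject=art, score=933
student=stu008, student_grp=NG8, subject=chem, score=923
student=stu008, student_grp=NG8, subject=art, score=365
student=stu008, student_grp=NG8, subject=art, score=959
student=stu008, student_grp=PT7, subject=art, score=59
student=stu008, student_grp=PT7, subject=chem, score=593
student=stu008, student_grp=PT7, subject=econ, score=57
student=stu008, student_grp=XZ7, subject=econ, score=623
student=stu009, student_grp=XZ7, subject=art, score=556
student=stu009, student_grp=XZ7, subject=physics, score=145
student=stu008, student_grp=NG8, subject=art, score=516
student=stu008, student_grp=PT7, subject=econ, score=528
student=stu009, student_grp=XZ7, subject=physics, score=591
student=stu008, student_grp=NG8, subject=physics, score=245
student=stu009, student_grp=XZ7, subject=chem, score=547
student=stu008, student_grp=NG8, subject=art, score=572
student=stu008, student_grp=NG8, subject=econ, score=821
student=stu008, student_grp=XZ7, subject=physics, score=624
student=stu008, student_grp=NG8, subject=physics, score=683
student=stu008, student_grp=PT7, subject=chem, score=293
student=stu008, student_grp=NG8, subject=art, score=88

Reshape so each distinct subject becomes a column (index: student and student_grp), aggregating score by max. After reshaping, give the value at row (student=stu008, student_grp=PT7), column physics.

708

Rows with student=stu008, student_grp=PT7 and subject=physics: score values are 107, 465, 708, 9, 475, 100.
max(107, 465, 708, 9, 475, 100) = 708.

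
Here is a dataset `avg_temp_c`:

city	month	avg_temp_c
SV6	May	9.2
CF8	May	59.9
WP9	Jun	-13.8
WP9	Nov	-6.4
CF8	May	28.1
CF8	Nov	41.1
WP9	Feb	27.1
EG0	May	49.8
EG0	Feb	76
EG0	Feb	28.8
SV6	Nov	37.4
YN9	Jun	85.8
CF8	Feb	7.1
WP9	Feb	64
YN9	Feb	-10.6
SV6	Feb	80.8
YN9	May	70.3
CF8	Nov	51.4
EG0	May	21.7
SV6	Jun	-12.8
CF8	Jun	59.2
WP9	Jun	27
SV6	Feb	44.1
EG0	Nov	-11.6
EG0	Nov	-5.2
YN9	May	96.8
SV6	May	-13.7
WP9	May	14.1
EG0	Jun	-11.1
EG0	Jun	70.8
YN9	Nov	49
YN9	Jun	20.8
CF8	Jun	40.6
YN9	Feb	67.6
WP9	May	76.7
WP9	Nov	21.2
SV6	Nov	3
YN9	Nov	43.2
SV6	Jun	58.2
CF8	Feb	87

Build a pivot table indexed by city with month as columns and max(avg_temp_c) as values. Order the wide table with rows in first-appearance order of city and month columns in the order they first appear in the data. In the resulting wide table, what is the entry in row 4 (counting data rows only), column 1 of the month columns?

49.8

With rows in first-appearance order of city, row 4 is city=EG0. month columns in first-appearance order: May, Jun, Nov, Feb; column 1 is May.
Long rows with city=EG0, month=May: max(49.8, 21.7) = 49.8.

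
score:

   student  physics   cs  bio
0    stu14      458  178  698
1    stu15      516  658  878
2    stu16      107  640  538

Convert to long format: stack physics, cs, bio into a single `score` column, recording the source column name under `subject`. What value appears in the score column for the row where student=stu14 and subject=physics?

458

Unpivoting turns each (student, wide-column) pair into one long row.
The wide cell at row stu14, column physics holds 458, so the long row (stu14, physics) has score=458.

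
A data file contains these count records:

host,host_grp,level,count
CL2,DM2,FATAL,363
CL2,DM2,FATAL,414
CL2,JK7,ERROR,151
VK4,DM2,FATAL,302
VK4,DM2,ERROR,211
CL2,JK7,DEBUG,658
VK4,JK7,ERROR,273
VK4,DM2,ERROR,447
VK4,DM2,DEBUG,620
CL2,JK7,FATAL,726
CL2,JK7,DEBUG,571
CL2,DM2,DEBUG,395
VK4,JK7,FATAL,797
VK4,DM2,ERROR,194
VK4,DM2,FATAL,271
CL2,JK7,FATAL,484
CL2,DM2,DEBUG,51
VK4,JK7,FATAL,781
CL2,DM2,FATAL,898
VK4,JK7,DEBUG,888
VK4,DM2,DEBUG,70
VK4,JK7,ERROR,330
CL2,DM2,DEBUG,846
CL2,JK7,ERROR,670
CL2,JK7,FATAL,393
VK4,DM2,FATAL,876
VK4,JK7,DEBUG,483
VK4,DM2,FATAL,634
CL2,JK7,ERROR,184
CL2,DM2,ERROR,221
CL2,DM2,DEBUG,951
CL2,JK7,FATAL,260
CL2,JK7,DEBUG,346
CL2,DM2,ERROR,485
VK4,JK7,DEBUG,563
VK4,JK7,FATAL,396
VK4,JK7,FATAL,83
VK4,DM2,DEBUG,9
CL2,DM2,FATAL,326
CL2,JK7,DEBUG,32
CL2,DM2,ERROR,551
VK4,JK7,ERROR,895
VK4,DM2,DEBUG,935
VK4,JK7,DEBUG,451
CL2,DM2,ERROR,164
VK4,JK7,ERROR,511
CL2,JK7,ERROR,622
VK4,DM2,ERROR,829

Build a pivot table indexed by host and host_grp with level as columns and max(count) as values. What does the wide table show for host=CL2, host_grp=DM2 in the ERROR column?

551

Rows with host=CL2, host_grp=DM2 and level=ERROR: count values are 221, 485, 551, 164.
max(221, 485, 551, 164) = 551.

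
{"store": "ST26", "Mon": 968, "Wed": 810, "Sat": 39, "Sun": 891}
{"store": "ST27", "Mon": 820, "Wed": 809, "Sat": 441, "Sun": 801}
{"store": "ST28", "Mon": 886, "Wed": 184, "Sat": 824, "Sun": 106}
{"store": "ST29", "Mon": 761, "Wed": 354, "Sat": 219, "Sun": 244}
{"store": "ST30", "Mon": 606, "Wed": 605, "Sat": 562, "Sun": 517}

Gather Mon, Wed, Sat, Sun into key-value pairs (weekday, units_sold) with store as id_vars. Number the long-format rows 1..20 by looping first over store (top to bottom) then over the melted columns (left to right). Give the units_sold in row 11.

20 rows total (5 × 4). Row 11: index ⌊(11-1)/4⌋ = 2 into store → ST28; (11-1) mod 4 = 2 into the melted columns → Sat.
So row 11 is (ST28, Sat, 824); units_sold = 824.

824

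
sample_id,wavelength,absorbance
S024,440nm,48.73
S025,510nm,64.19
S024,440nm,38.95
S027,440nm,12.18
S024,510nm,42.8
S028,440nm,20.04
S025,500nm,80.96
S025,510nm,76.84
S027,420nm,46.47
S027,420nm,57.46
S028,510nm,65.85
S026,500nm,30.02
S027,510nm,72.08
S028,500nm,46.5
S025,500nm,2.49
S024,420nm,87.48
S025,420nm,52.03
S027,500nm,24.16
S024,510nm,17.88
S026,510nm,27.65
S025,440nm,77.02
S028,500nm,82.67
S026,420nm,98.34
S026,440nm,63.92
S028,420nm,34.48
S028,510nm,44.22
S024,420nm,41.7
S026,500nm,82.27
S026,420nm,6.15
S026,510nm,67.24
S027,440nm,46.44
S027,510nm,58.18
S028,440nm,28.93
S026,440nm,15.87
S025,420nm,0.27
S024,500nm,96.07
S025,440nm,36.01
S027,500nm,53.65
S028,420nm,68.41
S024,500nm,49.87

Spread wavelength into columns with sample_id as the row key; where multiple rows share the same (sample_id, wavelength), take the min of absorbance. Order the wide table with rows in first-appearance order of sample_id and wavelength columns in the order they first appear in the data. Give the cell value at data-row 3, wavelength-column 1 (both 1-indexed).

With rows in first-appearance order of sample_id, row 3 is sample_id=S027. wavelength columns in first-appearance order: 440nm, 510nm, 500nm, 420nm; column 1 is 440nm.
Long rows with sample_id=S027, wavelength=440nm: min(12.18, 46.44) = 12.18.

12.18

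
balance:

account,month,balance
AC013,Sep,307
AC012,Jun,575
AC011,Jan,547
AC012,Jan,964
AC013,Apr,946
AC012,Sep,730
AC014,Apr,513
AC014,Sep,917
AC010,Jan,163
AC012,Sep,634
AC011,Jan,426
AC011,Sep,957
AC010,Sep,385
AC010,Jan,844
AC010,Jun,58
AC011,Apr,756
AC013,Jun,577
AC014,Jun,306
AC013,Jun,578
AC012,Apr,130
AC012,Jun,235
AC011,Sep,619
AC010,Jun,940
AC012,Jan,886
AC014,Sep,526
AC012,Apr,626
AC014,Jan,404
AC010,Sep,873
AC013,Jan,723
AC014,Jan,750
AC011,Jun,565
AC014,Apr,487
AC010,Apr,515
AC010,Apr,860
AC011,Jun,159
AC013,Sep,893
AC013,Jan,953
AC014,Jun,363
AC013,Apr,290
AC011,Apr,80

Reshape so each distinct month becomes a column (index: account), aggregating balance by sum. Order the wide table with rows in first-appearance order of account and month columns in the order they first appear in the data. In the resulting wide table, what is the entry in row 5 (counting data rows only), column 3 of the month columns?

1007

With rows in first-appearance order of account, row 5 is account=AC010. month columns in first-appearance order: Sep, Jun, Jan, Apr; column 3 is Jan.
Long rows with account=AC010, month=Jan: 163 + 844 = 1007.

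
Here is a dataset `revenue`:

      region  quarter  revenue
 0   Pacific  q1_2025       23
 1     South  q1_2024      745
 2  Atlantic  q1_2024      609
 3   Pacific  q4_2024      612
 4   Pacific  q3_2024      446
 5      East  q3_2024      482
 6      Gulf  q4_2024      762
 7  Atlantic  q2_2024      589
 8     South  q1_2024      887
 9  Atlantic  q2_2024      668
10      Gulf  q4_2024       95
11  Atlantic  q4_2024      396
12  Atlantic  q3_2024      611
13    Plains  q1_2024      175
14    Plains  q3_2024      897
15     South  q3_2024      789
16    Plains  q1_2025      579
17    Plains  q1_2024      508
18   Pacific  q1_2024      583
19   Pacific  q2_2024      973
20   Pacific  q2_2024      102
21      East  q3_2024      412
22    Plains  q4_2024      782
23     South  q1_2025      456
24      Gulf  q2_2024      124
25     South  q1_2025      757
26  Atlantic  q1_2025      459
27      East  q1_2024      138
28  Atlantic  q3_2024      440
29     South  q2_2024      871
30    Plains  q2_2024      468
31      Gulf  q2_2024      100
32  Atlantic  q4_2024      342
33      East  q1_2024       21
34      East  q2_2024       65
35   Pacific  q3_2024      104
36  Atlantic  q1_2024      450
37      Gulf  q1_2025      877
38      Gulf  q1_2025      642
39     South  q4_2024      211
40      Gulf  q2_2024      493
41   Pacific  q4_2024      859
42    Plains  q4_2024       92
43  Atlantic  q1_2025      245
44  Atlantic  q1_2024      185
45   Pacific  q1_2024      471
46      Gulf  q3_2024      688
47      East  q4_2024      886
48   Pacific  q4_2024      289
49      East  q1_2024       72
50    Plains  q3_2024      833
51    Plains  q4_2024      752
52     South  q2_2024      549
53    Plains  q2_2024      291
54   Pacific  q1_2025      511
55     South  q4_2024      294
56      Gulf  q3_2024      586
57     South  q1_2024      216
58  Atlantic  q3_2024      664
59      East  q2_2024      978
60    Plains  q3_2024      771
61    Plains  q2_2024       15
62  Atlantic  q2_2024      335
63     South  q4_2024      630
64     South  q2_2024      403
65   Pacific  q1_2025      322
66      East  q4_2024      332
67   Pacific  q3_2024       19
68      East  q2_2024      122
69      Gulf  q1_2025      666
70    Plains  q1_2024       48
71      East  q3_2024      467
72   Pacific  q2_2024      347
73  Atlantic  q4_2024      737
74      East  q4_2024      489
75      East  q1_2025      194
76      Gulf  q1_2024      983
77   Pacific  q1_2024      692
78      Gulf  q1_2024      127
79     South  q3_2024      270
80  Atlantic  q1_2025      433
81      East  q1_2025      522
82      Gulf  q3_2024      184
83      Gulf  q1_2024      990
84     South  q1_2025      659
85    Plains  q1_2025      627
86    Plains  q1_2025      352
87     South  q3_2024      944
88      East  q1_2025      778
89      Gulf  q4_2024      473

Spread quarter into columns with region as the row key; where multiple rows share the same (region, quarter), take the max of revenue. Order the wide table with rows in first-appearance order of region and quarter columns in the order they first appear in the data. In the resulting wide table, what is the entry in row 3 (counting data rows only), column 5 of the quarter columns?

668

With rows in first-appearance order of region, row 3 is region=Atlantic. quarter columns in first-appearance order: q1_2025, q1_2024, q4_2024, q3_2024, q2_2024; column 5 is q2_2024.
Long rows with region=Atlantic, quarter=q2_2024: max(589, 668, 335) = 668.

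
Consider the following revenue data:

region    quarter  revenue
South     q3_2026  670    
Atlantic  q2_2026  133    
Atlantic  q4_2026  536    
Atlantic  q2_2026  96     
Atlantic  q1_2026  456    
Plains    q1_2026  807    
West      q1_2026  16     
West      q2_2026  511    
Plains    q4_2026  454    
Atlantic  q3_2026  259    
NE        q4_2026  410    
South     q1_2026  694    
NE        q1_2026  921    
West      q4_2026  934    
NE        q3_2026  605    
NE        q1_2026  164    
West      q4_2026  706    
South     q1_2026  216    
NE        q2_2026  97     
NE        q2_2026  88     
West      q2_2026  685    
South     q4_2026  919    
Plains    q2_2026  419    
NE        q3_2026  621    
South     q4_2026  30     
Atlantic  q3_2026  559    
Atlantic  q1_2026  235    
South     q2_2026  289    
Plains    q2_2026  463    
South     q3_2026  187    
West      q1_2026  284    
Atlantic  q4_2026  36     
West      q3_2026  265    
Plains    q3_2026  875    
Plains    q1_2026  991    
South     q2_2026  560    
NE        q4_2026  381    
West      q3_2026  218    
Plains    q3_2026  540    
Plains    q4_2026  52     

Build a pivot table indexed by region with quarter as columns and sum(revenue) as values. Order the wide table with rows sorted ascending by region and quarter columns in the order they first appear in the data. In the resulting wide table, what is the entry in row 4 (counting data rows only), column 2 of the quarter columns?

849

With rows sorted ascending by region, row 4 is region=South. quarter columns in first-appearance order: q3_2026, q2_2026, q4_2026, q1_2026; column 2 is q2_2026.
Long rows with region=South, quarter=q2_2026: 289 + 560 = 849.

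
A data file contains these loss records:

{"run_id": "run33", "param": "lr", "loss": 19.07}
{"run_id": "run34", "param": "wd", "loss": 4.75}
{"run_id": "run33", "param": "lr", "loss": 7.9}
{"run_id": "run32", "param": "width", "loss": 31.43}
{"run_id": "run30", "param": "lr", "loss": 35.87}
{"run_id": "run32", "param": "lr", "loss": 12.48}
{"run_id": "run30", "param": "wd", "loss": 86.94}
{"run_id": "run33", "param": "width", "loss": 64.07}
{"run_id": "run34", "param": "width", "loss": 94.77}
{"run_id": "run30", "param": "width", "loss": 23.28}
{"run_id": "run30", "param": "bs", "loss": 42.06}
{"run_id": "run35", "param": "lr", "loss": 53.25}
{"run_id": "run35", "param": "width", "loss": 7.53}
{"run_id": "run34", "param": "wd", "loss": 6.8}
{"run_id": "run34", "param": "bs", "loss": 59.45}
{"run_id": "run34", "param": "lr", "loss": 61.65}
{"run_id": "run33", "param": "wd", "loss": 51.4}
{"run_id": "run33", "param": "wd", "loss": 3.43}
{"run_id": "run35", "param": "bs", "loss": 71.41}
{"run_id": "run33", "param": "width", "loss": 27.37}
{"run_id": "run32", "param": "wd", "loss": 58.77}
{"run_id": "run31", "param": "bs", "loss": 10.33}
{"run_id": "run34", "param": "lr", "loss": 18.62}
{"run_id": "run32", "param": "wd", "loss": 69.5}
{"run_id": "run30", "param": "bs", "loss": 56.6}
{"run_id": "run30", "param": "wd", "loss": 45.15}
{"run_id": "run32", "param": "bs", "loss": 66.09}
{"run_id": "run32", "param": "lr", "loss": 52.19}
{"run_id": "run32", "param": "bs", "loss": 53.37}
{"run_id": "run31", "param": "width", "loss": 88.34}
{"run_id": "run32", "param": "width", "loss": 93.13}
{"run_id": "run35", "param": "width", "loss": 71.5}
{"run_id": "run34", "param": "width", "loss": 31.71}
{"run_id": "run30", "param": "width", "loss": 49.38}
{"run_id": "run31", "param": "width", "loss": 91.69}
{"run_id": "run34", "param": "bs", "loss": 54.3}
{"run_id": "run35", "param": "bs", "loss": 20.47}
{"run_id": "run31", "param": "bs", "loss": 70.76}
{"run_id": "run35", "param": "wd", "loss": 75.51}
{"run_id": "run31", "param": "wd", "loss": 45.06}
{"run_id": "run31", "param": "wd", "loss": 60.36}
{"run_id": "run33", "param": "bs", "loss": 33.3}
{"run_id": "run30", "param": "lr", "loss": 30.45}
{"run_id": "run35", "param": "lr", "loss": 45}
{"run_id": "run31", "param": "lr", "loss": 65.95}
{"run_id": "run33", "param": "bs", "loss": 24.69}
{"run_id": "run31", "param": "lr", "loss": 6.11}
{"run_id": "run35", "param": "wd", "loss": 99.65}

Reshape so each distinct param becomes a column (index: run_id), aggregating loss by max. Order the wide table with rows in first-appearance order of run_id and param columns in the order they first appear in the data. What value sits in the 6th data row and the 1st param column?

65.95

With rows in first-appearance order of run_id, row 6 is run_id=run31. param columns in first-appearance order: lr, wd, width, bs; column 1 is lr.
Long rows with run_id=run31, param=lr: max(65.95, 6.11) = 65.95.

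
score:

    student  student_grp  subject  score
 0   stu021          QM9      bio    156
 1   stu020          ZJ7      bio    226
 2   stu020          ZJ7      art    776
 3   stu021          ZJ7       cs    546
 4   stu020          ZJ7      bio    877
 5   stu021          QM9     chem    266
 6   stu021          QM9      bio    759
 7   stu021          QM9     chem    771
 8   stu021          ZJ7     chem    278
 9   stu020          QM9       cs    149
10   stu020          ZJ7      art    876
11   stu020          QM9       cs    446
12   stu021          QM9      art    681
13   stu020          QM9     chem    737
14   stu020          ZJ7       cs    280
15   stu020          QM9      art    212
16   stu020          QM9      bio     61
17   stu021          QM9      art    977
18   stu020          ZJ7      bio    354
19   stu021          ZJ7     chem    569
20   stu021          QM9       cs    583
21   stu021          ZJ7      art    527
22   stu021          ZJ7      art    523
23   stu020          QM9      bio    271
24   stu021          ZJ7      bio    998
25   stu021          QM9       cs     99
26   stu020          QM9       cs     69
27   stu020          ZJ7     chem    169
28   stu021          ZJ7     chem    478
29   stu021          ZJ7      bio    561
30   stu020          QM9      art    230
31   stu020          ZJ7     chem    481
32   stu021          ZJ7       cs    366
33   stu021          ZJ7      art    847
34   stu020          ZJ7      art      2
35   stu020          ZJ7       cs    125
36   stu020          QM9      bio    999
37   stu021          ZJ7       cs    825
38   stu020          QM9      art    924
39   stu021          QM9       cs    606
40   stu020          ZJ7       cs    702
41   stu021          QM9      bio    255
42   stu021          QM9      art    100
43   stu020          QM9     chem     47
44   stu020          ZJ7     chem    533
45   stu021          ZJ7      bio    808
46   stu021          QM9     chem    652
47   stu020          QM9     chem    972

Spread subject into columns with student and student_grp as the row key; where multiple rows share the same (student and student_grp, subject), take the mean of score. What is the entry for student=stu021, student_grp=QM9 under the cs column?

Rows with student=stu021, student_grp=QM9 and subject=cs: score values are 583, 99, 606.
(583 + 99 + 606) / 3 = 429.33.

429.33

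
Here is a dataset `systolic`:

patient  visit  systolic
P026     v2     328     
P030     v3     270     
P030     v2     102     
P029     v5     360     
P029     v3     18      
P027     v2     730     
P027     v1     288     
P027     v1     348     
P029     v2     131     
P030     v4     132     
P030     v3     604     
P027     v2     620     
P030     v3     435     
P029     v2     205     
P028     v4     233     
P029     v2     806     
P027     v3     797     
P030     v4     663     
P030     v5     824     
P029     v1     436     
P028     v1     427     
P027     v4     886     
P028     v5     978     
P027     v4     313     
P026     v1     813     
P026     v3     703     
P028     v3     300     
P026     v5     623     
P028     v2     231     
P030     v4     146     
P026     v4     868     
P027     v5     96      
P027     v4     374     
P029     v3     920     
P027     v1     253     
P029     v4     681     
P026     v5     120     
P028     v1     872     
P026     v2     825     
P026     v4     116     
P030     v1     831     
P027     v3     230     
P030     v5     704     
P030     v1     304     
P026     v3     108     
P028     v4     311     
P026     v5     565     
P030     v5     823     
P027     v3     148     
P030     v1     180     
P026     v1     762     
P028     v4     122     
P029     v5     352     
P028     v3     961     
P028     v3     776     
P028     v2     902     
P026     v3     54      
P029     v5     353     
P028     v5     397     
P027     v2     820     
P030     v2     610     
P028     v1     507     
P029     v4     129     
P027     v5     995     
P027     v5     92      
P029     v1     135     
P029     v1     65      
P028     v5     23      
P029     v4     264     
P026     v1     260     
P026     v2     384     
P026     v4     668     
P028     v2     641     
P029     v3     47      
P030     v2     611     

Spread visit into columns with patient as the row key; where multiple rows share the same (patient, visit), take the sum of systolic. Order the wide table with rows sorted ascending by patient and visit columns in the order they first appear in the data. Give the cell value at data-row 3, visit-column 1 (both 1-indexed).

With rows sorted ascending by patient, row 3 is patient=P028. visit columns in first-appearance order: v2, v3, v5, v1, v4; column 1 is v2.
Long rows with patient=P028, visit=v2: 231 + 902 + 641 = 1774.

1774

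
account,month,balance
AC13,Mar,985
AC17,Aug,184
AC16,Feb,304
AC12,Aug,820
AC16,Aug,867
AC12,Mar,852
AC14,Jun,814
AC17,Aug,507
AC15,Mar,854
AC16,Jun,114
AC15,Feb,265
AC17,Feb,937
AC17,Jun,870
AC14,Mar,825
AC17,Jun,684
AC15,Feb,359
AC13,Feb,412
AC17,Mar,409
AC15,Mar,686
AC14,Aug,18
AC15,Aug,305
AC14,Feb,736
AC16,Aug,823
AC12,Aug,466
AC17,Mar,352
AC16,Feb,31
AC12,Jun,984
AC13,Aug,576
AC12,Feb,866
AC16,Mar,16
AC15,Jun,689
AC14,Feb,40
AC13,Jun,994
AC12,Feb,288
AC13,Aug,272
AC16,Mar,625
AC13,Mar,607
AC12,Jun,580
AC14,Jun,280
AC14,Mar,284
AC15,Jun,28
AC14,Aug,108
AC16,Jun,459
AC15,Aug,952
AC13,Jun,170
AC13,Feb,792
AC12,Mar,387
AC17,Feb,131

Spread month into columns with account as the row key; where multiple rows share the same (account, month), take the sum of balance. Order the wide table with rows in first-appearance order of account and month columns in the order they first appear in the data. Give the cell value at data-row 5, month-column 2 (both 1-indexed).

With rows in first-appearance order of account, row 5 is account=AC14. month columns in first-appearance order: Mar, Aug, Feb, Jun; column 2 is Aug.
Long rows with account=AC14, month=Aug: 18 + 108 = 126.

126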